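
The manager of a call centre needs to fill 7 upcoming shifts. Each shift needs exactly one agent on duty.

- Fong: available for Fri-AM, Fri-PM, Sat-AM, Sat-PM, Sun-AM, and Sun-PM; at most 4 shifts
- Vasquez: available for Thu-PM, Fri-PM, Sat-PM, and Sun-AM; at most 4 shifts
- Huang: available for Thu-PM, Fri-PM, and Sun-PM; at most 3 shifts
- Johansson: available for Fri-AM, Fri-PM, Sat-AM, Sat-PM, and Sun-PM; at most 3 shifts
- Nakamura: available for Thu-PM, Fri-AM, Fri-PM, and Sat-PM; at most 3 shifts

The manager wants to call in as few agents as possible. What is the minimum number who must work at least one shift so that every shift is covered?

2

7 slots to fill and no one can take more than 4, so at least ⌈7/4⌉ = 2 agents are needed.
Fong and Vasquez alone can cover everything: Thu-PM→Vasquez, Fri-AM→Fong, Fri-PM→Fong, Sat-AM→Fong, Sat-PM→Vasquez, Sun-AM→Vasquez, Sun-PM→Fong.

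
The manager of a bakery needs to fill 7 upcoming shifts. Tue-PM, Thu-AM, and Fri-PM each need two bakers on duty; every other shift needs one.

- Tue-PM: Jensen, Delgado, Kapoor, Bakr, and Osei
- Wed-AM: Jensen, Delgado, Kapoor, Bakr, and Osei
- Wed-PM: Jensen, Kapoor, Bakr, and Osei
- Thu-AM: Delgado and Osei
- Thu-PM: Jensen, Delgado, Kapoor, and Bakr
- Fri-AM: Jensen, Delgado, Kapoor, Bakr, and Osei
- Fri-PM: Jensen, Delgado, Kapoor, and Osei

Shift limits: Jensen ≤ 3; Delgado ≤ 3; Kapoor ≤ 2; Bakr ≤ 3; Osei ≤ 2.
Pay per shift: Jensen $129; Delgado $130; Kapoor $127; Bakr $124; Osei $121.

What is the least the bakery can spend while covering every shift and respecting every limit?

$1256

Thu-AM can only be covered by Delgado and Osei, so that assignment is forced.
Picking the cheapest available baker for each shift independently would cost $1231, but that ignores the shift limits.
An optimal schedule: Tue-PM→Kapoor+Jensen, Wed-AM→Bakr, Wed-PM→Osei, Thu-AM→Osei+Delgado, Thu-PM→Bakr, Fri-AM→Bakr, Fri-PM→Kapoor+Jensen.
Total: 127 + 129 + 124 + 121 + 121 + 130 + 124 + 124 + 127 + 129 = $1256.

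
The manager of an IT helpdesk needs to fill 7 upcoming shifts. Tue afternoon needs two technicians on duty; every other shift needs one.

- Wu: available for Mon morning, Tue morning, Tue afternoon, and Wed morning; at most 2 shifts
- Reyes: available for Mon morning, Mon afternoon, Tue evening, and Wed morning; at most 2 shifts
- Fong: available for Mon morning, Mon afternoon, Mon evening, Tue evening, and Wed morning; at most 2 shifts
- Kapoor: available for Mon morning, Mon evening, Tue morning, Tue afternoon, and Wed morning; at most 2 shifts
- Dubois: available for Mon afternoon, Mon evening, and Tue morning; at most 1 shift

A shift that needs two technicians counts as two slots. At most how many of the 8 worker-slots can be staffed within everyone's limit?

Total capacity across all technicians is 2+2+2+2+1 = 9, and 8 slots are needed, so at most 8 can be filled.
An assignment achieving 8: Mon morning→Fong, Mon afternoon→Reyes, Mon evening→Fong, Tue morning→Wu, Tue afternoon→Wu+Kapoor, Tue evening→Reyes, Wed morning→Kapoor.
Loads: Wu 2/2, Reyes 2/2, Fong 2/2, Kapoor 2/2, Dubois 0/1.

8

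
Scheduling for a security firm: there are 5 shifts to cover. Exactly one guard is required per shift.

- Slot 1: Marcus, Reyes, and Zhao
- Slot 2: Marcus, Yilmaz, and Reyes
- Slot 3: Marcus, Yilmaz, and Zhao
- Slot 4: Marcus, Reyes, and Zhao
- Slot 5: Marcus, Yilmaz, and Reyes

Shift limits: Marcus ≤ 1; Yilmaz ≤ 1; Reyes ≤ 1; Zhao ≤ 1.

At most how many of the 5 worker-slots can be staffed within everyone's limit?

Total capacity across all guards is 1+1+1+1 = 4, and 5 slots are needed, so at most 4 can be filled.
An assignment achieving 4: Slot 1→Marcus, Slot 2→Yilmaz, Slot 3→Zhao, Slot 4→Reyes.
Loads: Marcus 1/1, Yilmaz 1/1, Reyes 1/1, Zhao 1/1.

4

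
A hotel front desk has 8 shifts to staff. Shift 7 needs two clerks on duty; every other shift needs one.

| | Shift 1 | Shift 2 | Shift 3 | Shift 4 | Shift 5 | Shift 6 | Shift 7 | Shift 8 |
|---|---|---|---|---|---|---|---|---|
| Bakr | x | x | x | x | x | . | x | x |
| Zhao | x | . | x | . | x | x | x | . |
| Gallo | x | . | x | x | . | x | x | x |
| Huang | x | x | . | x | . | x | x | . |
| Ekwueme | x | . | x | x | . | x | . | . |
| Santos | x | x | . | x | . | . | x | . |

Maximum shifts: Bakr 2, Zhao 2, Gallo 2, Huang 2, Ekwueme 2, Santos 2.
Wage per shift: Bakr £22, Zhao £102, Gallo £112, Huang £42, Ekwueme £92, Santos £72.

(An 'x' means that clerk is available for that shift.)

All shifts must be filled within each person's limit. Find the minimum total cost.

£558

Picking the cheapest available clerk for each shift independently would cost £238, but that ignores the shift limits.
An optimal schedule: Shift 1→Ekwueme, Shift 2→Huang, Shift 3→Ekwueme, Shift 4→Santos, Shift 5→Bakr, Shift 6→Huang, Shift 7→Santos+Zhao, Shift 8→Bakr.
Total: 92 + 42 + 92 + 72 + 22 + 42 + 72 + 102 + 22 = £558.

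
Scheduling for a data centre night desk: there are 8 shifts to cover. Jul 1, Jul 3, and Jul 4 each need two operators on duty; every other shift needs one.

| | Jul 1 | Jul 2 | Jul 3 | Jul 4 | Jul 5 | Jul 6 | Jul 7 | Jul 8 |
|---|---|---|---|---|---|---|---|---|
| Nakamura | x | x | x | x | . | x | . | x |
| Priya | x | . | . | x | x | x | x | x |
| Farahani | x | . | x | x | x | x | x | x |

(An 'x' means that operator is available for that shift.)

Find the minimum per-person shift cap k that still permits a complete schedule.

With 3 operators and 11 worker-slots to fill, someone must work at least ⌈11/3⌉ = 4 shifts, so k ≥ 4.
k = 4 works: Jul 1→Nakamura+Priya, Jul 2→Nakamura, Jul 3→Nakamura+Farahani, Jul 4→Nakamura+Priya, Jul 5→Priya, Jul 6→Farahani, Jul 7→Priya, Jul 8→Farahani.
Loads: Nakamura 4, Priya 4, Farahani 3 — all ≤ 4.

4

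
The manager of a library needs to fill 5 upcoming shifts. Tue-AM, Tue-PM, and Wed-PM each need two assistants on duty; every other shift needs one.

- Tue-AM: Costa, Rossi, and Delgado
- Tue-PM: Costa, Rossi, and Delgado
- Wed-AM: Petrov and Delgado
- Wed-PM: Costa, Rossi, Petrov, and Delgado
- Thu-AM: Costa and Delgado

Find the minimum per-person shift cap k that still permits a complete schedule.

2

With 4 assistants and 8 worker-slots to fill, someone must work at least ⌈8/4⌉ = 2 shifts, so k ≥ 2.
k = 2 works: Tue-AM→Costa+Rossi, Tue-PM→Rossi+Delgado, Wed-AM→Petrov, Wed-PM→Petrov+Delgado, Thu-AM→Costa.
Loads: Costa 2, Rossi 2, Petrov 2, Delgado 2 — all ≤ 2.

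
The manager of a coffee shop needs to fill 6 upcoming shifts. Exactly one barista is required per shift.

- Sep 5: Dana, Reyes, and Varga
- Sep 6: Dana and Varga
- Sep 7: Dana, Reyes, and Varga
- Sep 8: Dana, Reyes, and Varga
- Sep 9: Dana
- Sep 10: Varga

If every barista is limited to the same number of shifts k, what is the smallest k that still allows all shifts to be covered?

With 3 baristas and 6 worker-slots to fill, someone must work at least ⌈6/3⌉ = 2 shifts, so k ≥ 2.
k = 2 works: Sep 5→Reyes, Sep 6→Dana, Sep 7→Reyes, Sep 8→Varga, Sep 9→Dana, Sep 10→Varga.
Loads: Dana 2, Reyes 2, Varga 2 — all ≤ 2.

2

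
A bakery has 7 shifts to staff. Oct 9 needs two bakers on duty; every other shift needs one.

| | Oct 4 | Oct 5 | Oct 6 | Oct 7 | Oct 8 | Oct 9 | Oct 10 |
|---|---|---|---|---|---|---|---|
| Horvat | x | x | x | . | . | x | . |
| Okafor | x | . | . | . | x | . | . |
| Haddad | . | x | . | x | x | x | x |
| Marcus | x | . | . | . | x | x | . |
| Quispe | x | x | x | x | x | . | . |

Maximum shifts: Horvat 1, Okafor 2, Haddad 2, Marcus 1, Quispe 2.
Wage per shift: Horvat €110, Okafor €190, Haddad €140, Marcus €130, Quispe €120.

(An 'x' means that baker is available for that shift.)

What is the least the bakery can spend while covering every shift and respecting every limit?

Oct 10 can only be covered by Haddad, so that assignment is forced.
Picking the cheapest available baker for each shift independently would cost €950, but that ignores the shift limits.
An optimal schedule: Oct 4→Okafor, Oct 5→Quispe, Oct 6→Horvat, Oct 7→Quispe, Oct 8→Okafor, Oct 9→Haddad+Marcus, Oct 10→Haddad.
Total: 190 + 120 + 110 + 120 + 190 + 140 + 130 + 140 = €1140.

€1140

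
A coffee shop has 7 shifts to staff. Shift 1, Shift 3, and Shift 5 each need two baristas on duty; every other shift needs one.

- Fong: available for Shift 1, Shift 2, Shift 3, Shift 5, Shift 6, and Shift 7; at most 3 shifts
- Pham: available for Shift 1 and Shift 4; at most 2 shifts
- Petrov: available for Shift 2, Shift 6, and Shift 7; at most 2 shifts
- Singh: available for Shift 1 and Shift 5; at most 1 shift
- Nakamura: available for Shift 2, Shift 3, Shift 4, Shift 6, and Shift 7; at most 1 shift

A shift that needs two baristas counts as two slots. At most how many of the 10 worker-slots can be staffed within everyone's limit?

Total capacity across all baristas is 3+2+2+1+1 = 9, and 10 slots are needed, so at most 9 can be filled.
An assignment achieving 9: Shift 1→Fong+Pham, Shift 2→Petrov, Shift 3→Fong+Nakamura, Shift 4→Pham, Shift 5→Fong+Singh, Shift 6→Petrov.
Loads: Fong 3/3, Pham 2/2, Petrov 2/2, Singh 1/1, Nakamura 1/1.

9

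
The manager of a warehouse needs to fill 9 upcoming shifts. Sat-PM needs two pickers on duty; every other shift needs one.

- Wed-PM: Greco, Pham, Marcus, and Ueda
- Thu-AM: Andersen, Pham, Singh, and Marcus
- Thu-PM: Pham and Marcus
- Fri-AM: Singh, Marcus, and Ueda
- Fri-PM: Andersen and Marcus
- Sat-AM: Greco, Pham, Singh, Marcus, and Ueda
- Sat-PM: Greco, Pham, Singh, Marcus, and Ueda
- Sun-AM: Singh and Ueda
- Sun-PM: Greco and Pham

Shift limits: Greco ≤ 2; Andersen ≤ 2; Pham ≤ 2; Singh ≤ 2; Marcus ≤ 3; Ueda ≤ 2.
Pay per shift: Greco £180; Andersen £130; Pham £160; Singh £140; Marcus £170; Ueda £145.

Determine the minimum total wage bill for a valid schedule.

Picking the cheapest available picker for each shift independently would cost £1430, but that ignores the shift limits.
An optimal schedule: Wed-PM→Ueda, Thu-AM→Andersen, Thu-PM→Pham, Fri-AM→Singh, Fri-PM→Andersen, Sat-AM→Marcus, Sat-PM→Ueda+Marcus, Sun-AM→Singh, Sun-PM→Pham.
Total: 145 + 130 + 160 + 140 + 130 + 170 + 145 + 170 + 140 + 160 = £1490.

£1490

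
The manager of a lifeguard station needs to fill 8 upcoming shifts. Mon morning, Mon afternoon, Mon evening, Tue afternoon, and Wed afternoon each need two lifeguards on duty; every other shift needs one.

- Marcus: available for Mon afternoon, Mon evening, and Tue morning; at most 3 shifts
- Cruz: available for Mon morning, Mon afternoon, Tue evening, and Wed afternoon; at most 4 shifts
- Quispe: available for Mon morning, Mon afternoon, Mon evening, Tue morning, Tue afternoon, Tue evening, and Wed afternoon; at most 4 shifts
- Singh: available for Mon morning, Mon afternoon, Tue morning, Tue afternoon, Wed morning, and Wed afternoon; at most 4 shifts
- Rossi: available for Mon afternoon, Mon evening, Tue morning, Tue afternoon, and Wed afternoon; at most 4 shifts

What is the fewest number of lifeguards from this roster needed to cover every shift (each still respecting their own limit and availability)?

4

13 slots to fill and no one can take more than 4, so at least ⌈13/4⌉ = 4 lifeguards are needed.
Marcus, Cruz, Quispe, and Singh alone can cover everything: Mon morning→Cruz+Quispe, Mon afternoon→Marcus+Cruz, Mon evening→Marcus+Quispe, Tue morning→Marcus, Tue afternoon→Quispe+Singh, Tue evening→Cruz, Wed morning→Singh, Wed afternoon→Cruz+Quispe.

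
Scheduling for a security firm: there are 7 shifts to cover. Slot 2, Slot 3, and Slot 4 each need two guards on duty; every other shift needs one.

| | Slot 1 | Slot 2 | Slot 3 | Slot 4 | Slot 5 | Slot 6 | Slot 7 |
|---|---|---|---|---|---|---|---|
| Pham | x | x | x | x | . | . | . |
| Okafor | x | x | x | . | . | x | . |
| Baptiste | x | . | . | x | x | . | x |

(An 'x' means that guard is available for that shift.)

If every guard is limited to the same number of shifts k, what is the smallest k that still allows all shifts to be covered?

With 3 guards and 10 worker-slots to fill, someone must work at least ⌈10/3⌉ = 4 shifts, so k ≥ 4.
k = 4 works: Slot 1→Pham, Slot 2→Pham+Okafor, Slot 3→Pham+Okafor, Slot 4→Pham+Baptiste, Slot 5→Baptiste, Slot 6→Okafor, Slot 7→Baptiste.
Loads: Pham 4, Okafor 3, Baptiste 3 — all ≤ 4.

4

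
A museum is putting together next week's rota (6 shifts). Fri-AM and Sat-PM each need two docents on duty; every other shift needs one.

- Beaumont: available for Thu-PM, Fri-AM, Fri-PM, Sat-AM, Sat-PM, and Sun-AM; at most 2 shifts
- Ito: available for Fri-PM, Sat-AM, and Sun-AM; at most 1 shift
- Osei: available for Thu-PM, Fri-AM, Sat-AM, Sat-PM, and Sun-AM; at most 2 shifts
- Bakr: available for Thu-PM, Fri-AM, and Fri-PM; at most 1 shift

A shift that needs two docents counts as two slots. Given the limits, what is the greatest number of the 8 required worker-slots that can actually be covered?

6

Total capacity across all docents is 2+1+2+1 = 6, and 8 slots are needed, so at most 6 can be filled.
An assignment achieving 6: Thu-PM→Beaumont, Fri-AM→Osei+Bakr, Fri-PM→Ito, Sat-PM→Beaumont+Osei.
Loads: Beaumont 2/2, Ito 1/1, Osei 2/2, Bakr 1/1.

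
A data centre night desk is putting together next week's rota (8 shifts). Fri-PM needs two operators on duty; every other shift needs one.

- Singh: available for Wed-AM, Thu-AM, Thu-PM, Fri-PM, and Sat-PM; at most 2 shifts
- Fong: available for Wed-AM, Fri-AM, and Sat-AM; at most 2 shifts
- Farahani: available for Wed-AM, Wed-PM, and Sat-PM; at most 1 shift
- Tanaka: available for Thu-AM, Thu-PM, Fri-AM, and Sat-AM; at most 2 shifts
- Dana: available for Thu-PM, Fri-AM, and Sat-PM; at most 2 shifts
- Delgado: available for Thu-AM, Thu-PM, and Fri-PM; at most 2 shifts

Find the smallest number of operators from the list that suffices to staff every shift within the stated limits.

9 slots to fill and no one can take more than 2, so at least ⌈9/2⌉ = 5 operators are needed.
Singh, Fong, Farahani, Tanaka, and Delgado alone can cover everything: Wed-AM→Fong, Wed-PM→Farahani, Thu-AM→Tanaka, Thu-PM→Delgado, Fri-AM→Fong, Fri-PM→Singh+Delgado, Sat-AM→Tanaka, Sat-PM→Singh.

5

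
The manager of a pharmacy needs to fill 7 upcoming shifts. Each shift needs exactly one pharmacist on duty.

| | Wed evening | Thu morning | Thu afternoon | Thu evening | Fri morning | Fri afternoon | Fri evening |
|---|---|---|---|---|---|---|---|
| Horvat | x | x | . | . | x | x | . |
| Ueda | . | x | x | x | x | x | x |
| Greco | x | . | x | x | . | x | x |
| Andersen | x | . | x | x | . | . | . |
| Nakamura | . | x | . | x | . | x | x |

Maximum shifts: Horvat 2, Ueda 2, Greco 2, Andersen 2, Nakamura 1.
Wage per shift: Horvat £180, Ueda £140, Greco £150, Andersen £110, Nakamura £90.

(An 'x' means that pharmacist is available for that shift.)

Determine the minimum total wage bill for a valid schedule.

Picking the cheapest available pharmacist for each shift independently would cost £720, but that ignores the shift limits.
An optimal schedule: Wed evening→Andersen, Thu morning→Nakamura, Thu afternoon→Andersen, Thu evening→Greco, Fri morning→Ueda, Fri afternoon→Greco, Fri evening→Ueda.
Total: 110 + 90 + 110 + 150 + 140 + 150 + 140 = £890.

£890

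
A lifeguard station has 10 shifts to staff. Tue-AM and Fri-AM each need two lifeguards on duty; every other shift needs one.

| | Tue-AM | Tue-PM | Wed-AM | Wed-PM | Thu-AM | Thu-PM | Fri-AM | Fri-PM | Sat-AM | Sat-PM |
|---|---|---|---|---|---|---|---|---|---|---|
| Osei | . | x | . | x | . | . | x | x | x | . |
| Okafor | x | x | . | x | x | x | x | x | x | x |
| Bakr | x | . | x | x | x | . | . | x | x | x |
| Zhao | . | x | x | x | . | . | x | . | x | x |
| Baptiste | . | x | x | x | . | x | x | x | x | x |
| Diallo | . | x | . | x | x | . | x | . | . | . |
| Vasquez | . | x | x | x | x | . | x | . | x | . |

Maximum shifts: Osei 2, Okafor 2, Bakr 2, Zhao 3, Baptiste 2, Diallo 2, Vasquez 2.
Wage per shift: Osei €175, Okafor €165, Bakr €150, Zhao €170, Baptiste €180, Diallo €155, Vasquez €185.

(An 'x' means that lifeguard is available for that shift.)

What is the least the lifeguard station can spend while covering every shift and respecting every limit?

€1980

Tue-AM can only be covered by Okafor and Bakr, so that assignment is forced.
Picking the cheapest available lifeguard for each shift independently would cost €1855, but that ignores the shift limits.
An optimal schedule: Tue-AM→Okafor+Bakr, Tue-PM→Osei, Wed-AM→Bakr, Wed-PM→Zhao, Thu-AM→Diallo, Thu-PM→Okafor, Fri-AM→Baptiste+Diallo, Fri-PM→Osei, Sat-AM→Zhao, Sat-PM→Zhao.
Total: 165 + 150 + 175 + 150 + 170 + 155 + 165 + 180 + 155 + 175 + 170 + 170 = €1980.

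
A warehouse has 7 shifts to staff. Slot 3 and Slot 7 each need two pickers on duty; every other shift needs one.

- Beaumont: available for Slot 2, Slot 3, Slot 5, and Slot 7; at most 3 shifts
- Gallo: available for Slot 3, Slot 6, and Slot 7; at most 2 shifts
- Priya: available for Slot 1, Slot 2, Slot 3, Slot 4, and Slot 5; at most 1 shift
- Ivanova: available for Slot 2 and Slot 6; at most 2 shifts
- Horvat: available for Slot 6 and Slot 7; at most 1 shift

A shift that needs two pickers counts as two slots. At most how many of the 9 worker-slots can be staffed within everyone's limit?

Total capacity across all pickers is 3+2+1+2+1 = 9, and 9 slots are needed, so at most 9 can be filled.
Shifts {Slot 1, Slot 4} need 2 slots but only Priya are available for them, supplying at most 1 — so at least 1 slot must go unfilled.
An assignment achieving 8: Slot 1→Priya, Slot 2→Beaumont, Slot 3→Beaumont+Gallo, Slot 5→Beaumont, Slot 6→Ivanova, Slot 7→Gallo+Horvat.
Loads: Beaumont 3/3, Gallo 2/2, Priya 1/1, Ivanova 1/2, Horvat 1/1.

8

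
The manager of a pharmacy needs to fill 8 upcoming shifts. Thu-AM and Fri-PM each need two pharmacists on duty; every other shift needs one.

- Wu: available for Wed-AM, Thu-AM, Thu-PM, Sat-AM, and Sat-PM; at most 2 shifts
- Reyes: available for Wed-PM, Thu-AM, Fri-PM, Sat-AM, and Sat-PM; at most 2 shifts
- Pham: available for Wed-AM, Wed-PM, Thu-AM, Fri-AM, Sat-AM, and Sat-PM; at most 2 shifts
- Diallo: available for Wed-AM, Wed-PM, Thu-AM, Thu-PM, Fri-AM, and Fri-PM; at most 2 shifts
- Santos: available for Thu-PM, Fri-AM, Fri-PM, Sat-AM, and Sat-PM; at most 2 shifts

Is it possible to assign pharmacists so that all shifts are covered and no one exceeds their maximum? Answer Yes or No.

Yes

One valid schedule: Wed-AM→Wu, Wed-PM→Reyes, Thu-AM→Pham+Diallo, Thu-PM→Wu, Fri-AM→Pham, Fri-PM→Reyes+Diallo, Sat-AM→Santos, Sat-PM→Santos.
Loads: Wu 2/2, Reyes 2/2, Pham 2/2, Diallo 2/2, Santos 2/2 — all within limits.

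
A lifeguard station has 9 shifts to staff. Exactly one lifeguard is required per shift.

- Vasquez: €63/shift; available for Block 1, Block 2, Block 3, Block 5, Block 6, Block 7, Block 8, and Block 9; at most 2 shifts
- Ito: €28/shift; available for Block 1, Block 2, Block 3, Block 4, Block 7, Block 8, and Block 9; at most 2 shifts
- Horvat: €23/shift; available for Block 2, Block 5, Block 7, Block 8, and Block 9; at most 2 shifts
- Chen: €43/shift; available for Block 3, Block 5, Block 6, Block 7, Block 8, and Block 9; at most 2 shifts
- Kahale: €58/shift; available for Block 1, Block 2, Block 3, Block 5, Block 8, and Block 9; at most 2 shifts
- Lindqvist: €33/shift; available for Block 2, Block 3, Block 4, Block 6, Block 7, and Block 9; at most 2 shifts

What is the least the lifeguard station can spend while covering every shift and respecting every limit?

Picking the cheapest available lifeguard for each shift independently would cost €232, but that ignores the shift limits.
An optimal schedule: Block 1→Ito, Block 2→Horvat, Block 3→Lindqvist, Block 4→Ito, Block 5→Horvat, Block 6→Lindqvist, Block 7→Chen, Block 8→Chen, Block 9→Kahale.
Total: 28 + 23 + 33 + 28 + 23 + 33 + 43 + 43 + 58 = €312.

€312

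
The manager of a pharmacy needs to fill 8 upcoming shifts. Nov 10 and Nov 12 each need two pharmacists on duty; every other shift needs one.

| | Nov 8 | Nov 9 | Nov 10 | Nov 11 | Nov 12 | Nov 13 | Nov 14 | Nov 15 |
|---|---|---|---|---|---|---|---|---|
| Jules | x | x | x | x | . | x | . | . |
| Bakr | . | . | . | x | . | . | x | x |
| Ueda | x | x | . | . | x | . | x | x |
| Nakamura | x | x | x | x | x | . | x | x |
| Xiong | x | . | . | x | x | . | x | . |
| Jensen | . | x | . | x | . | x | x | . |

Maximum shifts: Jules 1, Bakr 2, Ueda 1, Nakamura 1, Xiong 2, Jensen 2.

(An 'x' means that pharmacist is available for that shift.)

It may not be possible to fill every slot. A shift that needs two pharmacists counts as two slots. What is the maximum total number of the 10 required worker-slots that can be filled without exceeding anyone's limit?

Total capacity across all pharmacists is 1+2+1+1+2+2 = 9, and 10 slots are needed, so at most 9 can be filled.
An assignment achieving 9: Nov 8→Xiong, Nov 9→Jensen, Nov 10→Jules+Nakamura, Nov 11→Bakr, Nov 12→Ueda+Xiong, Nov 13→Jensen, Nov 15→Bakr.
Loads: Jules 1/1, Bakr 2/2, Ueda 1/1, Nakamura 1/1, Xiong 2/2, Jensen 2/2.

9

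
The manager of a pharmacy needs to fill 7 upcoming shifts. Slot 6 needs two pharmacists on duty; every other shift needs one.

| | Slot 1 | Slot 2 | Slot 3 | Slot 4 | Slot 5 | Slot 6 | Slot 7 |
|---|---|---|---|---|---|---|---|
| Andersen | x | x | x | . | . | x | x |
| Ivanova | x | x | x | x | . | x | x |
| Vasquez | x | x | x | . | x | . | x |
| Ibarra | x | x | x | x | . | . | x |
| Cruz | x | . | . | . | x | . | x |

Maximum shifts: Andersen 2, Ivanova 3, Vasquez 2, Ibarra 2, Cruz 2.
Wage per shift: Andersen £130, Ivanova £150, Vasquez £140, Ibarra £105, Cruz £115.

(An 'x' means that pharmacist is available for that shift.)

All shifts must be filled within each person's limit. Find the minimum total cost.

£990

Slot 6 can only be covered by Andersen and Ivanova, so that assignment is forced.
Picking the cheapest available pharmacist for each shift independently would cost £920, but that ignores the shift limits.
An optimal schedule: Slot 1→Cruz, Slot 2→Ibarra, Slot 3→Andersen, Slot 4→Ibarra, Slot 5→Cruz, Slot 6→Andersen+Ivanova, Slot 7→Vasquez.
Total: 115 + 105 + 130 + 105 + 115 + 130 + 150 + 140 = £990.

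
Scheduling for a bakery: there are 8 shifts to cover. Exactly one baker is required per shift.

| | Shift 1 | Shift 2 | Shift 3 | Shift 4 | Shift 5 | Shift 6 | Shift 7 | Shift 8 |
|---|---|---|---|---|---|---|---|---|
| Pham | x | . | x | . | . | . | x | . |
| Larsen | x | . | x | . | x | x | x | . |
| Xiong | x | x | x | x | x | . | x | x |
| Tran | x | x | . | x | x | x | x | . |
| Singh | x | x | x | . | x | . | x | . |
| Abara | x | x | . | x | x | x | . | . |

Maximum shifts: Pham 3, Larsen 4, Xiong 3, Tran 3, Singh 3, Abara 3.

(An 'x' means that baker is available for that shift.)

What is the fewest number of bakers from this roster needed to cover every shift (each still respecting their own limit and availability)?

8 slots to fill and no one can take more than 4, so at least ⌈8/4⌉ = 2 bakers are needed.
Any 2 bakers together have capacity at most 4+3 = 7 < 8 slots, so 2 can never suffice.
Pham, Larsen, and Xiong alone can cover everything: Shift 1→Pham, Shift 2→Xiong, Shift 3→Pham, Shift 4→Xiong, Shift 5→Larsen, Shift 6→Larsen, Shift 7→Pham, Shift 8→Xiong.

3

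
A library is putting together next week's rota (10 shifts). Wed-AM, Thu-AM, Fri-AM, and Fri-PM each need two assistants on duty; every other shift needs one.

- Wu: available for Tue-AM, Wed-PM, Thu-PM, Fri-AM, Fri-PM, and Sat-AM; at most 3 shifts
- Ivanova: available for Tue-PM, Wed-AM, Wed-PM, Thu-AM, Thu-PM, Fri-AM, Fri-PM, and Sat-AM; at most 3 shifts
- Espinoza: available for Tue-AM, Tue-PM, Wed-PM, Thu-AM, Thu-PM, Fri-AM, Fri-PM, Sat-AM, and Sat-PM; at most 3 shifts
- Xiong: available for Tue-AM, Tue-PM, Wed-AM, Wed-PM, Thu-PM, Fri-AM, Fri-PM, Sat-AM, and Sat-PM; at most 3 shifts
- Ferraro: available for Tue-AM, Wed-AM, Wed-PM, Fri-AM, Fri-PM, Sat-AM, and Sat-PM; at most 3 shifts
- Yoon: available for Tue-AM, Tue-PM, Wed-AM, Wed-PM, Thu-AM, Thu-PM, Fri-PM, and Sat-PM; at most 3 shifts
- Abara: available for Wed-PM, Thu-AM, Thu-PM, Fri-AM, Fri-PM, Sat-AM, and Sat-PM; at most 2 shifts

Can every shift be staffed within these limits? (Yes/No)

One valid schedule: Tue-AM→Wu, Tue-PM→Ivanova, Wed-AM→Ivanova+Xiong, Wed-PM→Espinoza, Thu-AM→Ivanova+Espinoza, Thu-PM→Wu, Fri-AM→Xiong+Ferraro, Fri-PM→Xiong+Ferraro, Sat-AM→Wu, Sat-PM→Espinoza.
Loads: Wu 3/3, Ivanova 3/3, Espinoza 3/3, Xiong 3/3, Ferraro 2/3, Yoon 0/3, Abara 0/2 — all within limits.

Yes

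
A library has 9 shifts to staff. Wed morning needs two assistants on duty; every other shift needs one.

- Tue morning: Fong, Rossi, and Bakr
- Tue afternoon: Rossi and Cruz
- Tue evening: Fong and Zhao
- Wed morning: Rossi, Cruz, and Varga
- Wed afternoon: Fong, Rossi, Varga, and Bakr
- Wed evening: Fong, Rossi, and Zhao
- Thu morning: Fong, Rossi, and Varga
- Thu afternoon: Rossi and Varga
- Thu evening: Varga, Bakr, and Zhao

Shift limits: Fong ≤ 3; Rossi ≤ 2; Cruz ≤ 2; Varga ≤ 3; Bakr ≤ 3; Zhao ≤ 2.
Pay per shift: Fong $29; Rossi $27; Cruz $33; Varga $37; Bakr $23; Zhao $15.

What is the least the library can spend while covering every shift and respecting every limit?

Picking the cheapest available assistant for each shift independently would cost $232, but that ignores the shift limits.
An optimal schedule: Tue morning→Bakr, Tue afternoon→Cruz, Tue evening→Zhao, Wed morning→Rossi+Cruz, Wed afternoon→Bakr, Wed evening→Zhao, Thu morning→Fong, Thu afternoon→Rossi, Thu evening→Bakr.
Total: 23 + 33 + 15 + 27 + 33 + 23 + 15 + 29 + 27 + 23 = $248.

$248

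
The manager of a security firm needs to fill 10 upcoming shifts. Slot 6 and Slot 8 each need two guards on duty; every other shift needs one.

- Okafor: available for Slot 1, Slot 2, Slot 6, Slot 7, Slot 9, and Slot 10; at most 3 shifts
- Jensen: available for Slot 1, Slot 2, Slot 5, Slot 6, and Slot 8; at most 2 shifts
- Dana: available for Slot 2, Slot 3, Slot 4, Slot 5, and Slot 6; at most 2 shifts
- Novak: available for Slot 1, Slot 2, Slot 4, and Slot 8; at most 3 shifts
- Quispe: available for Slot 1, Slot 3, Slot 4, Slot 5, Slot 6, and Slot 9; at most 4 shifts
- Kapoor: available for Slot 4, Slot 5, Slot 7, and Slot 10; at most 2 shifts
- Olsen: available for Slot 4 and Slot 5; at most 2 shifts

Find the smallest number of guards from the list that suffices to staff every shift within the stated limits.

4

12 slots to fill and no one can take more than 4, so at least ⌈12/4⌉ = 3 guards are needed.
Any 3 guards together have capacity at most 4+3+3 = 10 < 12 slots, so 3 can never suffice.
Okafor, Jensen, Novak, and Quispe alone can cover everything: Slot 1→Quispe, Slot 2→Novak, Slot 3→Quispe, Slot 4→Novak, Slot 5→Jensen, Slot 6→Okafor+Quispe, Slot 7→Okafor, Slot 8→Jensen+Novak, Slot 9→Quispe, Slot 10→Okafor.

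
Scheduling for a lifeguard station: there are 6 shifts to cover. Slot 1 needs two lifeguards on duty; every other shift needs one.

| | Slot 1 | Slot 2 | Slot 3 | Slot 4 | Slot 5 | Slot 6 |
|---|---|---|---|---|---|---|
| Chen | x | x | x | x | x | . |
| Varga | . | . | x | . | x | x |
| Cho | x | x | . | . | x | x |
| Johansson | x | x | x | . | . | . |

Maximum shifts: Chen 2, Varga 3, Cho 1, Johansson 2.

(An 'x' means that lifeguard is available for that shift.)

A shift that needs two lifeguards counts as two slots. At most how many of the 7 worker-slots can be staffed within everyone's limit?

7

Total capacity across all lifeguards is 2+3+1+2 = 8, and 7 slots are needed, so at most 7 can be filled.
An assignment achieving 7: Slot 1→Chen+Cho, Slot 2→Johansson, Slot 3→Varga, Slot 4→Chen, Slot 5→Varga, Slot 6→Varga.
Loads: Chen 2/2, Varga 3/3, Cho 1/1, Johansson 1/2.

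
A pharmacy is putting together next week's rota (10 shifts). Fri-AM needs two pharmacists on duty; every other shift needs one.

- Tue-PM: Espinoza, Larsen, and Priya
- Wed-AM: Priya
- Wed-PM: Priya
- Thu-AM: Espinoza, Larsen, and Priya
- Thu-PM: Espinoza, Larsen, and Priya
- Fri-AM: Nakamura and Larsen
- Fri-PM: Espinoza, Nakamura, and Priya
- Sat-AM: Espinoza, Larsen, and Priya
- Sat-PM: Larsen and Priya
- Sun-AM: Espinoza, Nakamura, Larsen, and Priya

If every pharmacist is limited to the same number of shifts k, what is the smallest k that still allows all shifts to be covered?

3

With 4 pharmacists and 11 worker-slots to fill, someone must work at least ⌈11/4⌉ = 3 shifts, so k ≥ 3.
k = 3 works: Tue-PM→Espinoza, Wed-AM→Priya, Wed-PM→Priya, Thu-AM→Espinoza, Thu-PM→Espinoza, Fri-AM→Nakamura+Larsen, Fri-PM→Nakamura, Sat-AM→Larsen, Sat-PM→Larsen, Sun-AM→Nakamura.
Loads: Espinoza 3, Nakamura 3, Larsen 3, Priya 2 — all ≤ 3.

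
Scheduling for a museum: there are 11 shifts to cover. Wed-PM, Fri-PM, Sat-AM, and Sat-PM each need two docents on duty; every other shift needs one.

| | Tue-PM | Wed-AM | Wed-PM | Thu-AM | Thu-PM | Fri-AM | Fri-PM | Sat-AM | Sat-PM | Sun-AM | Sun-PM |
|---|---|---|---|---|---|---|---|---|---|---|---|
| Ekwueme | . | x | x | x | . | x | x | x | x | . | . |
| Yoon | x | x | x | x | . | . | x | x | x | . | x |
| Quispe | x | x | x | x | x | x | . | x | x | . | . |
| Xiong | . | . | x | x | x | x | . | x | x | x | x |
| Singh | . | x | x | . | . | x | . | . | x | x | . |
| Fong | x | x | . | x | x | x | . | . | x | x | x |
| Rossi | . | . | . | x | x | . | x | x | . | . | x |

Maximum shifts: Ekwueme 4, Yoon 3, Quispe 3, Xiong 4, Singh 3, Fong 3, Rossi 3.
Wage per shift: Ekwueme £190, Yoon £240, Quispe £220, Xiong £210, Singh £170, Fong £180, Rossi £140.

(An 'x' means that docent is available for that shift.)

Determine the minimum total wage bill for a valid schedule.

Picking the cheapest available docent for each shift independently would cost £2480, but that ignores the shift limits.
An optimal schedule: Tue-PM→Fong, Wed-AM→Singh, Wed-PM→Ekwueme+Xiong, Thu-AM→Fong, Thu-PM→Rossi, Fri-AM→Singh, Fri-PM→Rossi+Ekwueme, Sat-AM→Ekwueme+Xiong, Sat-PM→Fong+Ekwueme, Sun-AM→Singh, Sun-PM→Rossi.
Total: 180 + 170 + 190 + 210 + 180 + 140 + 170 + 140 + 190 + 190 + 210 + 180 + 190 + 170 + 140 = £2650.

£2650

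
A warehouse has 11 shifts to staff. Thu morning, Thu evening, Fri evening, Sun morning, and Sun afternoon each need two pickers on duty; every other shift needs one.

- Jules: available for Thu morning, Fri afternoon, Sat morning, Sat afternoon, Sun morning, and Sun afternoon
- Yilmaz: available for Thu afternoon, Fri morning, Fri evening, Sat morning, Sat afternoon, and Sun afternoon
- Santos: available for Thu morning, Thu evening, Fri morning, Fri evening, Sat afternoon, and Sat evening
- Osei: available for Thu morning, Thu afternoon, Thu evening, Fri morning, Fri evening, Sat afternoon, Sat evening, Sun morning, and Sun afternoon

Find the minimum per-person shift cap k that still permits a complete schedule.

With 4 pickers and 16 worker-slots to fill, someone must work at least ⌈16/4⌉ = 4 shifts, so k ≥ 4.
k = 4 works: Thu morning→Jules+Santos, Thu afternoon→Yilmaz, Thu evening→Santos+Osei, Fri morning→Yilmaz, Fri afternoon→Jules, Fri evening→Yilmaz+Santos, Sat morning→Jules, Sat afternoon→Osei, Sat evening→Santos, Sun morning→Jules+Osei, Sun afternoon→Yilmaz+Osei.
Loads: Jules 4, Yilmaz 4, Santos 4, Osei 4 — all ≤ 4.

4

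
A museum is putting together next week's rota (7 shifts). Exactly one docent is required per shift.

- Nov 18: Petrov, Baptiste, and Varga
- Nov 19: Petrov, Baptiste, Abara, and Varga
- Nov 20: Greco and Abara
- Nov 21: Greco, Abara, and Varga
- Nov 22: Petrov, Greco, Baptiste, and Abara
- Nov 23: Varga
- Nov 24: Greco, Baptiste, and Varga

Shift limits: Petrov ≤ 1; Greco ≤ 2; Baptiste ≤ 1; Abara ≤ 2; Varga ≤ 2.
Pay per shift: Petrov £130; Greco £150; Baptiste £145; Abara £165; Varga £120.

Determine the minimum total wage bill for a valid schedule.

Nov 23 can only be covered by Varga, so that assignment is forced.
Picking the cheapest available docent for each shift independently would cost £880, but that ignores the shift limits.
An optimal schedule: Nov 18→Varga, Nov 19→Petrov, Nov 20→Greco, Nov 21→Greco, Nov 22→Abara, Nov 23→Varga, Nov 24→Baptiste.
Total: 120 + 130 + 150 + 150 + 165 + 120 + 145 = £980.

£980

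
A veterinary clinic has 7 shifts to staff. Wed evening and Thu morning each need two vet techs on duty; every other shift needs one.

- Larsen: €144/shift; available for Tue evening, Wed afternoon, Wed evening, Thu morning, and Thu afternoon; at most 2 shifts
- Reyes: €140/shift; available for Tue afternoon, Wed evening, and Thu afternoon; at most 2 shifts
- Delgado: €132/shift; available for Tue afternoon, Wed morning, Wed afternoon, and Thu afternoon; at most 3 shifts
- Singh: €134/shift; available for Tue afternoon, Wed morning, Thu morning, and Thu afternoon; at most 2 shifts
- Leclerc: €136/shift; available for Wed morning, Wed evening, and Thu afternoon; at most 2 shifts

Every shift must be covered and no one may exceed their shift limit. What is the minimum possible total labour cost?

€1228

Tue evening can only be covered by Larsen, so that assignment is forced.
Thu morning can only be covered by Larsen and Singh, so that assignment is forced.
Picking the cheapest available vet tech for each shift independently would cost €1226, but that ignores the shift limits.
An optimal schedule: Tue afternoon→Delgado, Tue evening→Larsen, Wed morning→Delgado, Wed afternoon→Delgado, Wed evening→Leclerc+Reyes, Thu morning→Singh+Larsen, Thu afternoon→Singh.
Total: 132 + 144 + 132 + 132 + 136 + 140 + 134 + 144 + 134 = €1228.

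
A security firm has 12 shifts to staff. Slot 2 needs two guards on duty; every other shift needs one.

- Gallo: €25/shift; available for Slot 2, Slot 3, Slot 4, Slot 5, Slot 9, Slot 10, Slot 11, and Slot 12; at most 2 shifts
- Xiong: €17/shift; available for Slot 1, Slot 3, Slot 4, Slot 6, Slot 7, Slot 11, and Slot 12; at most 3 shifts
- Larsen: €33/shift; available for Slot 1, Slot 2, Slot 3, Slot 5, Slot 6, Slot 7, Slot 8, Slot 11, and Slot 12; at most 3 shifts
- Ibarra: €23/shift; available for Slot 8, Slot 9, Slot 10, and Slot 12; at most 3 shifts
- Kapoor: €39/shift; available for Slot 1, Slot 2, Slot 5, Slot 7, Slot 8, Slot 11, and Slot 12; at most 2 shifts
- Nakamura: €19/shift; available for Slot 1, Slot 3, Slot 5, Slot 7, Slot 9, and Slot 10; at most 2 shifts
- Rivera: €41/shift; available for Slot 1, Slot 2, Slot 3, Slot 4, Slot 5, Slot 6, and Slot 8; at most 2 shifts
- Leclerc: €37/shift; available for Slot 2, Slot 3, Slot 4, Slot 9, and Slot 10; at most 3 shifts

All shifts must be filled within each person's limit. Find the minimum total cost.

€307

Picking the cheapest available guard for each shift independently would cost €257, but that ignores the shift limits.
An optimal schedule: Slot 1→Nakamura, Slot 2→Gallo+Larsen, Slot 3→Larsen, Slot 4→Xiong, Slot 5→Larsen, Slot 6→Xiong, Slot 7→Xiong, Slot 8→Ibarra, Slot 9→Nakamura, Slot 10→Ibarra, Slot 11→Gallo, Slot 12→Ibarra.
Total: 19 + 25 + 33 + 33 + 17 + 33 + 17 + 17 + 23 + 19 + 23 + 25 + 23 = €307.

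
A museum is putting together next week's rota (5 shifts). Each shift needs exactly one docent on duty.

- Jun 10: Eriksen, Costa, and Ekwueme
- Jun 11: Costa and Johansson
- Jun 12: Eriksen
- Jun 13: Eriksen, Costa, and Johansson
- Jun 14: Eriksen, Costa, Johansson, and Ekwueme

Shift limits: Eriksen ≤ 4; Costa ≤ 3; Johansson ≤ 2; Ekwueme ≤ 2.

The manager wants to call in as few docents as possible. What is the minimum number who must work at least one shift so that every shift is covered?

5 slots to fill and no one can take more than 4, so at least ⌈5/4⌉ = 2 docents are needed.
Eriksen and Costa alone can cover everything: Jun 10→Eriksen, Jun 11→Costa, Jun 12→Eriksen, Jun 13→Eriksen, Jun 14→Eriksen.

2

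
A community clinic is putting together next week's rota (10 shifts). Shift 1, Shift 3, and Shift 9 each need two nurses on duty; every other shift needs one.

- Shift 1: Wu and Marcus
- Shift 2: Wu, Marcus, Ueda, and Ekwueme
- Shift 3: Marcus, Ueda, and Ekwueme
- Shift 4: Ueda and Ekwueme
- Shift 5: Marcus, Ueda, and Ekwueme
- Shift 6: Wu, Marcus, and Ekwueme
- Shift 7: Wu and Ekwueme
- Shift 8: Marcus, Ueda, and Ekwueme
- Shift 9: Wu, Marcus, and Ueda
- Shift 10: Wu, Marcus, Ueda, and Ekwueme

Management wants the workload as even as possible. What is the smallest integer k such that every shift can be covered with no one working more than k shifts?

4

With 4 nurses and 13 worker-slots to fill, someone must work at least ⌈13/4⌉ = 4 shifts, so k ≥ 4.
k = 4 works: Shift 1→Wu+Marcus, Shift 2→Ueda, Shift 3→Marcus+Ueda, Shift 4→Ueda, Shift 5→Marcus, Shift 6→Wu, Shift 7→Wu, Shift 8→Marcus, Shift 9→Wu+Ueda, Shift 10→Ekwueme.
Loads: Wu 4, Marcus 4, Ueda 4, Ekwueme 1 — all ≤ 4.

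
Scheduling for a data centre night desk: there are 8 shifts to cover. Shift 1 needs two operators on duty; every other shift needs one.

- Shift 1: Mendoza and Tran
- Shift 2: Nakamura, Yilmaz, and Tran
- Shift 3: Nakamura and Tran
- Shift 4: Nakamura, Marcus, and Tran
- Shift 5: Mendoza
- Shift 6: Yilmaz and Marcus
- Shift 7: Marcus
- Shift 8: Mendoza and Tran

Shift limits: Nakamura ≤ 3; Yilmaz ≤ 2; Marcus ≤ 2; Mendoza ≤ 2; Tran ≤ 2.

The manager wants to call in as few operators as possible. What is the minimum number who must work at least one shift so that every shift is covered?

4

9 slots to fill and no one can take more than 3, so at least ⌈9/3⌉ = 3 operators are needed.
Any 3 operators together have capacity at most 3+2+2 = 7 < 9 slots, so 3 can never suffice.
Nakamura, Marcus, Mendoza, and Tran alone can cover everything: Shift 1→Mendoza+Tran, Shift 2→Nakamura, Shift 3→Nakamura, Shift 4→Nakamura, Shift 5→Mendoza, Shift 6→Marcus, Shift 7→Marcus, Shift 8→Tran.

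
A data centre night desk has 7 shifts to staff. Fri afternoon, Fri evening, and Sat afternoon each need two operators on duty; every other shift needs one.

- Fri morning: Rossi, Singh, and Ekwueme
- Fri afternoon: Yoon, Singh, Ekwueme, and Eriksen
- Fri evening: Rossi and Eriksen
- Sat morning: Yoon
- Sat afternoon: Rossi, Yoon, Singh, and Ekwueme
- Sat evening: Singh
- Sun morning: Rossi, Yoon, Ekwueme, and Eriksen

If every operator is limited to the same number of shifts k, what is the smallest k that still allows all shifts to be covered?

With 5 operators and 10 worker-slots to fill, someone must work at least ⌈10/5⌉ = 2 shifts, so k ≥ 2.
k = 2 works: Fri morning→Rossi, Fri afternoon→Ekwueme+Eriksen, Fri evening→Rossi+Eriksen, Sat morning→Yoon, Sat afternoon→Singh+Ekwueme, Sat evening→Singh, Sun morning→Yoon.
Loads: Rossi 2, Yoon 2, Singh 2, Ekwueme 2, Eriksen 2 — all ≤ 2.

2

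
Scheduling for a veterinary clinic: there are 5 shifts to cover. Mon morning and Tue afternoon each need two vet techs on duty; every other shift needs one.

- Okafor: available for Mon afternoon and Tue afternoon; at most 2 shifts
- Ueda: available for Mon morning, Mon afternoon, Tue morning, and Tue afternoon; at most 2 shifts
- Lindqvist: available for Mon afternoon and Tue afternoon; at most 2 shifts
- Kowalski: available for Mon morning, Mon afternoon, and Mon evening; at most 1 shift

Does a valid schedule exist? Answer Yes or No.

Total capacity is 7 and 7 slots are needed, so capacity alone doesn't rule it out.
Shifts {Mon morning, Mon evening} need 3 worker-slots in total, but the vet techs available for any of those shifts (Ueda and Kowalski) can supply at most 2 among them. So no valid schedule exists.

No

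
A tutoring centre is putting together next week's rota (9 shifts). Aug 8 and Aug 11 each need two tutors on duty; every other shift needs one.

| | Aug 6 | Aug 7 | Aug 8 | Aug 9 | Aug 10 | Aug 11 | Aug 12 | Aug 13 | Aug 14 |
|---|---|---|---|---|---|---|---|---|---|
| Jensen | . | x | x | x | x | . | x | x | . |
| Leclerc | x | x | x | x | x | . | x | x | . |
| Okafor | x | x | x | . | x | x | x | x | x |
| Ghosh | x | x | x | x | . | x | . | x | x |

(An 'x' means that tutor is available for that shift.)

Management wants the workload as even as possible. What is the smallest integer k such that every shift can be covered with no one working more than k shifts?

3

With 4 tutors and 11 worker-slots to fill, someone must work at least ⌈11/4⌉ = 3 shifts, so k ≥ 3.
k = 3 works: Aug 6→Leclerc, Aug 7→Leclerc, Aug 8→Okafor+Ghosh, Aug 9→Jensen, Aug 10→Jensen, Aug 11→Okafor+Ghosh, Aug 12→Jensen, Aug 13→Leclerc, Aug 14→Okafor.
Loads: Jensen 3, Leclerc 3, Okafor 3, Ghosh 2 — all ≤ 3.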